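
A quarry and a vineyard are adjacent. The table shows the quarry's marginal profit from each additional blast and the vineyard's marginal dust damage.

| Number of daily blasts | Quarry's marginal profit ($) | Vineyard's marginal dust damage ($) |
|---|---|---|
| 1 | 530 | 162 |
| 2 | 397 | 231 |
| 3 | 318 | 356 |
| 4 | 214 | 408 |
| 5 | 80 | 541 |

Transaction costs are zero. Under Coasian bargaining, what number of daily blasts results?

2

Bargaining reaches the level where marginal profit last exceeds marginal dust damage.
That holds through level 2 (397 ≥ 231) but not at 3 (318 < 356).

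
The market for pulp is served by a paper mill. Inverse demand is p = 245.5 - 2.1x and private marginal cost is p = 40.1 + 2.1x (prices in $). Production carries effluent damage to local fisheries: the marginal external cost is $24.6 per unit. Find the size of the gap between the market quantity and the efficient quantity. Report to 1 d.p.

Market equilibrium (private): 40.1 + 2.1x = 245.5 - 2.1x → x_m = 48.9048.
Social marginal cost = private MC + MEC = 64.7 + 2.1x.
Set SMC = demand: 64.7 + 2.1x = 245.5 - 2.1x → x* = 43.0476.
Gap = |48.9048 − 43.0476| = 5.8572.

5.9 units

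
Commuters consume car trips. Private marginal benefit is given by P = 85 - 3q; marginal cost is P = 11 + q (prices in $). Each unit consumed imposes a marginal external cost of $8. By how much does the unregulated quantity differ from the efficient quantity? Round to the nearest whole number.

2 units

Market equilibrium (private): 11 + q = 85 - 3q → q_m = 18.5000.
Social marginal benefit = demand − MEC = 77 - 3q.
Set SMB = MC: 77 - 3q = 11 + q → q* = 16.5000.
Gap = |18.5000 − 16.5000| = 2.0000.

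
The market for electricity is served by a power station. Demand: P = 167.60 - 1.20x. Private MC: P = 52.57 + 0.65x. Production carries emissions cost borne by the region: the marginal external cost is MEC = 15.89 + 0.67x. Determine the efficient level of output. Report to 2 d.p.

Social marginal cost = private MC + MEC = 68.46 + 1.32x.
Set SMC = demand: 68.46 + 1.32x = 167.60 - 1.20x → x* = 39.3413.

x* = 39.34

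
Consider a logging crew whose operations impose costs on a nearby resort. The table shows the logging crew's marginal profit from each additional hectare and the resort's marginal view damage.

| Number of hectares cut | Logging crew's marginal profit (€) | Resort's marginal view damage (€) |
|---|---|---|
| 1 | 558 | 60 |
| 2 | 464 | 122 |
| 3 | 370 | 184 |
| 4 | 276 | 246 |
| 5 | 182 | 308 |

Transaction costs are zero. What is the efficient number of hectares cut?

Bargaining reaches the level where marginal profit last exceeds marginal view damage.
That holds through level 4 (276 ≥ 246) but not at 5 (182 < 308).

4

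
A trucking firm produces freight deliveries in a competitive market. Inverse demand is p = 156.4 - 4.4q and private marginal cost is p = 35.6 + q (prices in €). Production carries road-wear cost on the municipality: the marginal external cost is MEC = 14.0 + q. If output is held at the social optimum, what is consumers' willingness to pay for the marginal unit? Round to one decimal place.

Social marginal cost = private MC + MEC = 49.6 + 2.0q.
Set SMC = demand: 49.6 + 2.0q = 156.4 - 4.4q → q* = 16.6875.
Consumer price on the demand curve at q*: 156.4 − 4.4×16.6875 = 82.9750.

P = €83.0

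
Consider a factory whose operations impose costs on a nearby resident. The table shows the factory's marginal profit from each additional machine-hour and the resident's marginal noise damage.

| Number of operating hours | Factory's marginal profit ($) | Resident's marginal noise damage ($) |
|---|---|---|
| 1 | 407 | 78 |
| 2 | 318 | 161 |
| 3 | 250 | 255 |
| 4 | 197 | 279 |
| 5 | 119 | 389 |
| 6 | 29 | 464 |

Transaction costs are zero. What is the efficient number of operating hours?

2

Bargaining reaches the level where marginal profit last exceeds marginal noise damage.
That holds through level 2 (318 ≥ 161) but not at 3 (250 < 255).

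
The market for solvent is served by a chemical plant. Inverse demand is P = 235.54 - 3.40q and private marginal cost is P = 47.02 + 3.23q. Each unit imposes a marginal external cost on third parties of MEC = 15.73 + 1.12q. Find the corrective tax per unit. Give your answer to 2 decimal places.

tax = 40.70 per unit

Social marginal cost = private MC + MEC = 62.75 + 4.35q.
Set SMC = demand: 62.75 + 4.35q = 235.54 - 3.40q → q* = 22.2955.
The Pigouvian tax equals MEC at q*: 15.73 + 1.12×22.2955 = 40.7010.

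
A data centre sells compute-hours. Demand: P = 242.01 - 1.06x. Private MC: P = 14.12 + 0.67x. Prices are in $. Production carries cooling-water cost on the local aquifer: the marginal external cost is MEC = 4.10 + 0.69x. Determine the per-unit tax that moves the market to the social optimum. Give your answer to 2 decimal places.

Social marginal cost = private MC + MEC = 18.22 + 1.36x.
Set SMC = demand: 18.22 + 1.36x = 242.01 - 1.06x → x* = 92.4752.
The Pigouvian tax equals MEC at x*: 4.10 + 0.69×92.4752 = 67.9079.

tax = $67.91 per unit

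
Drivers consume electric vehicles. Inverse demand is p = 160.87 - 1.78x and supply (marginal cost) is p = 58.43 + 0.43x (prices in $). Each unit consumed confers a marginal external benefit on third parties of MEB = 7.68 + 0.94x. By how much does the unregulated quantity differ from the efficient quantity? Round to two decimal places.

40.36 units

Market equilibrium (private): 58.43 + 0.43x = 160.87 - 1.78x → x_m = 46.3529.
Social marginal benefit = demand + MEB = 168.55 - 0.84x.
Set SMB = MC: 168.55 - 0.84x = 58.43 + 0.43x → x* = 86.7087.
Gap = |46.3529 − 86.7087| = 40.3558.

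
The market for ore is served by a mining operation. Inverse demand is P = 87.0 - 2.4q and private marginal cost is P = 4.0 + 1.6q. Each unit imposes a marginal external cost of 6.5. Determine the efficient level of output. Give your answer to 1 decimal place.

Social marginal cost = private MC + MEC = 10.5 + 1.6q.
Set SMC = demand: 10.5 + 1.6q = 87.0 - 2.4q → q* = 19.1250.

q* = 19.1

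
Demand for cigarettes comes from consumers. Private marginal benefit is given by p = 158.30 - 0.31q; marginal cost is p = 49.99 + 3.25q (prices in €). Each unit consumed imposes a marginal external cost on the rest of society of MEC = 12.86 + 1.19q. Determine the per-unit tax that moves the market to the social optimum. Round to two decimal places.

tax = €36.77 per unit

Social marginal benefit = demand − MEC = 145.44 - 1.50q.
Set SMB = MC: 145.44 - 1.50q = 49.99 + 3.25q → q* = 20.0947.
The Pigouvian tax equals MEC at q*: 12.86 + 1.19×20.0947 = 36.7727.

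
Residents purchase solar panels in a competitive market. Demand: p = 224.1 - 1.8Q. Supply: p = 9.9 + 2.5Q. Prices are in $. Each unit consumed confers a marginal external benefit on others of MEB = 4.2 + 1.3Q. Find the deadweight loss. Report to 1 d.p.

Market equilibrium (private): 9.9 + 2.5Q = 224.1 - 1.8Q → Q_m = 49.8140.
Social marginal benefit = demand + MEB = 228.3 - 0.5Q.
Set SMB = MC: 228.3 - 0.5Q = 9.9 + 2.5Q → Q* = 72.8000.
The welfare-loss triangle has base |Q_m − Q*| and height MEB(Q_m) (the vertical gap between SMB and MC is zero at Q* and MEB at Q_m).
DWL = ½ × 22.9860 × 68.9581 = 792.5354.

DWL = $792.5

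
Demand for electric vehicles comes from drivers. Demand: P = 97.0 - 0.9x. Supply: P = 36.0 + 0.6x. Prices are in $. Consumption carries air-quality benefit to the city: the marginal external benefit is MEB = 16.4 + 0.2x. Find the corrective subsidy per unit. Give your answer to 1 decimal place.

subsidy = $28.3 per unit

Social marginal benefit = demand + MEB = 113.4 - 0.7x.
Set SMB = MC: 113.4 - 0.7x = 36.0 + 0.6x → x* = 59.5385.
The Pigouvian subsidy equals MEB at x*: 16.4 + 0.2×59.5385 = 28.3077.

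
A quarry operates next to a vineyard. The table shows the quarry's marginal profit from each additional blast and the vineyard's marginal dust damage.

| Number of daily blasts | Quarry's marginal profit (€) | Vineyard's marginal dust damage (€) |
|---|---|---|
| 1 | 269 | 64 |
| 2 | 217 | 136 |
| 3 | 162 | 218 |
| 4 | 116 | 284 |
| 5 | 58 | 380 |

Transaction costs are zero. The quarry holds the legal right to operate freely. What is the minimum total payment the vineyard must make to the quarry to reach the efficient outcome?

Left alone the quarry would choose level 5 (marginal profit stays positive).
Efficient level: k* = 2 (marginal profit ≥ marginal dust damage through 2).
The vineyard must at least cover the quarry's forgone profit from cutting 5→2: 162 + 116 + 58 = 336.

€336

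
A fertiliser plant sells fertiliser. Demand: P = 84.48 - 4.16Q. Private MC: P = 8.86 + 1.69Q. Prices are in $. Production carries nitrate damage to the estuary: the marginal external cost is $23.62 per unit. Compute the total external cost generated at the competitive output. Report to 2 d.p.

Market equilibrium (private): 8.86 + 1.69Q = 84.48 - 4.16Q → Q_m = 12.9265.
Total external cost = MEC × Q_m = 23.62 × 12.9265 = 305.3239.

$305.32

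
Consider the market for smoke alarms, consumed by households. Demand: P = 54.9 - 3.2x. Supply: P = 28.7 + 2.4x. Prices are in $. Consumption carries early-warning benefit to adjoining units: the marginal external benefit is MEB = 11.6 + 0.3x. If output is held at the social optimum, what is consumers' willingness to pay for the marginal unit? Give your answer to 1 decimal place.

P = $32.1

Social marginal benefit = demand + MEB = 66.5 - 2.9x.
Set SMB = MC: 66.5 - 2.9x = 28.7 + 2.4x → x* = 7.1321.
Consumer price on the demand curve at x*: 54.9 − 3.2×7.1321 = 32.0773.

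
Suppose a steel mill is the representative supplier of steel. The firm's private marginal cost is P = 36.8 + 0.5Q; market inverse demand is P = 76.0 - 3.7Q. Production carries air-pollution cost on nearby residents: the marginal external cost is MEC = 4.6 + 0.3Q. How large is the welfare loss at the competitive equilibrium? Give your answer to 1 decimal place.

DWL = 6.1

Market equilibrium (private): 36.8 + 0.5Q = 76.0 - 3.7Q → Q_m = 9.3333.
Social marginal cost = private MC + MEC = 41.4 + 0.8Q.
Set SMC = demand: 41.4 + 0.8Q = 76.0 - 3.7Q → Q* = 7.6889.
Between Q* and Q_m the wedge SMC − demand runs linearly from 0 to MEC(Q_m), so the loss is a triangle.
DWL = ½ × 1.6444 × 7.4000 = 6.0843.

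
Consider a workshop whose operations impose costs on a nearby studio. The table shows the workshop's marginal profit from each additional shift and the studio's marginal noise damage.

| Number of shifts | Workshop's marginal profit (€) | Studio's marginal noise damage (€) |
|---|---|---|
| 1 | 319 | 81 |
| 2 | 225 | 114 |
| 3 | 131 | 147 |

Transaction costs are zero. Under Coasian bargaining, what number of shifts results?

2

Bargaining reaches the level where marginal profit last exceeds marginal noise damage.
That holds through level 2 (225 ≥ 114) but not at 3 (131 < 147).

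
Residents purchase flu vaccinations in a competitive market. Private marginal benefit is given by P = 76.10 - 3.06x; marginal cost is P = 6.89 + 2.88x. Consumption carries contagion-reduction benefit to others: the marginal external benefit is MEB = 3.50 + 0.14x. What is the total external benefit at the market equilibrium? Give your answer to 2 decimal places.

50.28

Market equilibrium (private): 6.89 + 2.88x = 76.10 - 3.06x → x_m = 11.6515.
Total external benefit = ∫₀^{x_m} (3.50 + 0.14x) dx = 3.50×11.6515 + ½×0.14×11.6515² = 50.2833.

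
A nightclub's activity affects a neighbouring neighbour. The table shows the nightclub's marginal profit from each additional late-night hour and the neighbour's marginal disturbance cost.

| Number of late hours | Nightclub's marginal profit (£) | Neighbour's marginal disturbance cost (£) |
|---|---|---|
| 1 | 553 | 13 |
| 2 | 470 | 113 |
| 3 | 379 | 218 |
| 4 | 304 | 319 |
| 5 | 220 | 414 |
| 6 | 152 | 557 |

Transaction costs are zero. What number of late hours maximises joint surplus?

Bargaining reaches the level where marginal profit last exceeds marginal disturbance cost.
That holds through level 3 (379 ≥ 218) but not at 4 (304 < 319).

3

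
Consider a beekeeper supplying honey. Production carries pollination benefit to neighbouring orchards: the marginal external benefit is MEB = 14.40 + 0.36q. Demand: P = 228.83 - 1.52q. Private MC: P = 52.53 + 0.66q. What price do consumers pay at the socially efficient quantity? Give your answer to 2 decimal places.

Social marginal cost = private MC − MEB = 38.13 + 0.30q.
Set SMC = demand: 38.13 + 0.30q = 228.83 - 1.52q → q* = 104.7802.
Consumer price on the demand curve at q*: 228.83 − 1.52×104.7802 = 69.5641.

P = 69.56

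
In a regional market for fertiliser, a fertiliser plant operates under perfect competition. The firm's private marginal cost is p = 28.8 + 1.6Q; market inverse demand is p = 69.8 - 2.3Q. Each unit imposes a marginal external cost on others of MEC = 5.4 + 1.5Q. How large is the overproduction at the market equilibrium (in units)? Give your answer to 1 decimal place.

Market equilibrium (private): 28.8 + 1.6Q = 69.8 - 2.3Q → Q_m = 10.5128.
Social marginal cost = private MC + MEC = 34.2 + 3.1Q.
Set SMC = demand: 34.2 + 3.1Q = 69.8 - 2.3Q → Q* = 6.5926.
Gap = |10.5128 − 6.5926| = 3.9202.

3.9 units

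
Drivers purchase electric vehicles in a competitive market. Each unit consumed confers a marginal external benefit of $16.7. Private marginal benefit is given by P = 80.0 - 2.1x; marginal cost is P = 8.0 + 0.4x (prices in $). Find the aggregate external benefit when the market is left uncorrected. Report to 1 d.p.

Market equilibrium (private): 8.0 + 0.4x = 80.0 - 2.1x → x_m = 28.8000.
Total external benefit = MEB × x_m = 16.7 × 28.8000 = 480.9600.

$481.0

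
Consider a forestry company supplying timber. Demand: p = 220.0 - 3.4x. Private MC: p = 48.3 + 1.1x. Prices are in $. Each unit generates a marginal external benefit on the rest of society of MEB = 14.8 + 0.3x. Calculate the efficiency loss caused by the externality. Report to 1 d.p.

DWL = $82.0

Market equilibrium (private): 48.3 + 1.1x = 220.0 - 3.4x → x_m = 38.1556.
Social marginal cost = private MC − MEB = 33.5 + 0.8x.
Set SMC = demand: 33.5 + 0.8x = 220.0 - 3.4x → x* = 44.4048.
The welfare-loss triangle has base |x_m − x*| and height MEB(x_m) (the vertical gap between SMC and demand is zero at x* and MEB at x_m).
DWL = ½ × 6.2492 × 26.2467 = 82.0104.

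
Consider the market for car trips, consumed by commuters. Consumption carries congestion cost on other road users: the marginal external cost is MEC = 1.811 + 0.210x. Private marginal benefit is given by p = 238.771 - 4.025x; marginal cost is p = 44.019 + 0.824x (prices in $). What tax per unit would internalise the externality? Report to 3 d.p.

Social marginal benefit = demand − MEC = 236.960 - 4.235x.
Set SMB = MC: 236.960 - 4.235x = 44.019 + 0.824x → x* = 38.1382.
The Pigouvian tax equals MEC at x*: 1.811 + 0.210×38.1382 = 9.8200.

tax = $9.820 per unit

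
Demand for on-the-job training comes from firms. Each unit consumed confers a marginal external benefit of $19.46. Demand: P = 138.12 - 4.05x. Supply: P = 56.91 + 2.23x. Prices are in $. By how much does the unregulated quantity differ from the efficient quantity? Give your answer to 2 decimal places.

3.10 units

Market equilibrium (private): 56.91 + 2.23x = 138.12 - 4.05x → x_m = 12.9315.
Social marginal benefit = demand + MEB = 157.58 - 4.05x.
Set SMB = MC: 157.58 - 4.05x = 56.91 + 2.23x → x* = 16.0303.
Gap = |12.9315 − 16.0303| = 3.0988.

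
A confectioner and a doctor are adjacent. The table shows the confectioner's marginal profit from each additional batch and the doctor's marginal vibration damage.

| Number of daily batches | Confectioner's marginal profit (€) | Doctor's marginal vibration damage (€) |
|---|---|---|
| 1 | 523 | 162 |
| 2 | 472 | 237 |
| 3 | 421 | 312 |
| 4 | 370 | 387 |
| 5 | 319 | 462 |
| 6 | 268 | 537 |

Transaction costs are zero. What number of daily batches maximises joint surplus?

3

Bargaining reaches the level where marginal profit last exceeds marginal vibration damage.
That holds through level 3 (421 ≥ 312) but not at 4 (370 < 387).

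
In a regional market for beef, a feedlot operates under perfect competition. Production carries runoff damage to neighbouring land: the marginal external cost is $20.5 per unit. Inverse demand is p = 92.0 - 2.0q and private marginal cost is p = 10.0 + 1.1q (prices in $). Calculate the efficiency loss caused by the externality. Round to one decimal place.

DWL = $67.8

Market equilibrium (private): 10.0 + 1.1q = 92.0 - 2.0q → q_m = 26.4516.
Social marginal cost = private MC + MEC = 30.5 + 1.1q.
Set SMC = demand: 30.5 + 1.1q = 92.0 - 2.0q → q* = 19.8387.
The loss is the area between SMC and demand from q* to q_m; with linear curves that's a triangle of height MEC(q_m).
DWL = ½ × 6.6129 × 20.5000 = 67.7822.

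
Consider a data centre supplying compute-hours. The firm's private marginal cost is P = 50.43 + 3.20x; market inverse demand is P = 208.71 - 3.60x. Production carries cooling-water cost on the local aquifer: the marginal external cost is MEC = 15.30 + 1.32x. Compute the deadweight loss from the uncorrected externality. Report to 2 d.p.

Market equilibrium (private): 50.43 + 3.20x = 208.71 - 3.60x → x_m = 23.2765.
Social marginal cost = private MC + MEC = 65.73 + 4.52x.
Set SMC = demand: 65.73 + 4.52x = 208.71 - 3.60x → x* = 17.6084.
Height of the DWL triangle at x_m is SMC(x_m) − demand(x_m) = MEC(x_m) = 46.0249.
DWL = ½ × 5.6681 × 46.0249 = 130.4369.

DWL = 130.44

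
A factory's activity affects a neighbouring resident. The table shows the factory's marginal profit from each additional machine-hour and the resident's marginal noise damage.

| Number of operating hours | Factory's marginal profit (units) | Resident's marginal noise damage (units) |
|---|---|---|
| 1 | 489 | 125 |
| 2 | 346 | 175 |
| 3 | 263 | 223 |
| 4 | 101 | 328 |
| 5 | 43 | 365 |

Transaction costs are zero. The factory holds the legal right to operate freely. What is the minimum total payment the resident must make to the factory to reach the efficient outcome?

144

Left alone the factory would choose level 5 (marginal profit stays positive).
Efficient level: k* = 3 (marginal profit ≥ marginal noise damage through 3).
The resident must at least cover the factory's forgone profit from cutting 5→3: 101 + 43 = 144.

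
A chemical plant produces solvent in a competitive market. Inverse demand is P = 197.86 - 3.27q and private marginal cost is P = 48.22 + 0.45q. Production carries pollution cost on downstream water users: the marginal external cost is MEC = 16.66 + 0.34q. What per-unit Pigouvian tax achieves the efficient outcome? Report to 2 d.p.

tax = 27.80 per unit

Social marginal cost = private MC + MEC = 64.88 + 0.79q.
Set SMC = demand: 64.88 + 0.79q = 197.86 - 3.27q → q* = 32.7537.
The Pigouvian tax equals MEC at q*: 16.66 + 0.34×32.7537 = 27.7963.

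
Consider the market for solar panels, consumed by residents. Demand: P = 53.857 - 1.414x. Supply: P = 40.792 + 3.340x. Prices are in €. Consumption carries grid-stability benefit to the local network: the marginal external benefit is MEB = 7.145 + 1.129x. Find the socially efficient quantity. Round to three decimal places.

x* = 5.575

Social marginal benefit = demand + MEB = 61.002 - 0.285x.
Set SMB = MC: 61.002 - 0.285x = 40.792 + 3.340x → x* = 5.5752.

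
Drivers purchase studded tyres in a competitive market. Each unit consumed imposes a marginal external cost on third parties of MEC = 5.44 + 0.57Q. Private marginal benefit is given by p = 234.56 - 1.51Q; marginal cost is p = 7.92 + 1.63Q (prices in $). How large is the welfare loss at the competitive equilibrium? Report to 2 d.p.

Market equilibrium (private): 7.92 + 1.63Q = 234.56 - 1.51Q → Q_m = 72.1783.
Social marginal benefit = demand − MEC = 229.12 - 2.08Q.
Set SMB = MC: 229.12 - 2.08Q = 7.92 + 1.63Q → Q* = 59.6226.
Between Q* and Q_m the wedge MC − SMB runs linearly from 0 to MEC(Q_m), so the loss is a triangle.
DWL = ½ × 12.5557 × 46.5817 = 292.4329.

DWL = $292.43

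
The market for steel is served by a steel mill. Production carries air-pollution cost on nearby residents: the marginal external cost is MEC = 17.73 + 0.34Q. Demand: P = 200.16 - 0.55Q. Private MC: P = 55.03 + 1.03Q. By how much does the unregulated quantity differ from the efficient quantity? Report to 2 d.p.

25.50 units

Market equilibrium (private): 55.03 + 1.03Q = 200.16 - 0.55Q → Q_m = 91.8544.
Social marginal cost = private MC + MEC = 72.76 + 1.37Q.
Set SMC = demand: 72.76 + 1.37Q = 200.16 - 0.55Q → Q* = 66.3542.
Gap = |91.8544 − 66.3542| = 25.5002.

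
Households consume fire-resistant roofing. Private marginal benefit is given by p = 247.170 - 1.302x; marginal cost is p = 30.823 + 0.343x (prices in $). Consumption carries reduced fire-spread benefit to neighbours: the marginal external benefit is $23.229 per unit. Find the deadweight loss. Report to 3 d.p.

DWL = $164.008

Market equilibrium (private): 30.823 + 0.343x = 247.170 - 1.302x → x_m = 131.5179.
Social marginal benefit = demand + MEB = 270.399 - 1.302x.
Set SMB = MC: 270.399 - 1.302x = 30.823 + 0.343x → x* = 145.6389.
The loss is the area between SMB and MC from x* to x_m; with linear curves that's a triangle of height MEB(x_m).
DWL = ½ × 14.1210 × 23.2290 = 164.0084.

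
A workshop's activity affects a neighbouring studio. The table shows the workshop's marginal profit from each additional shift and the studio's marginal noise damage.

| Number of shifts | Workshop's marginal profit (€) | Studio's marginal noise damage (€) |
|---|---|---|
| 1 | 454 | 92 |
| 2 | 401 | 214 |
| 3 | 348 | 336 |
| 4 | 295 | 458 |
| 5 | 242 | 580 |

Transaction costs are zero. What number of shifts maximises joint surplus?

Bargaining reaches the level where marginal profit last exceeds marginal noise damage.
That holds through level 3 (348 ≥ 336) but not at 4 (295 < 458).

3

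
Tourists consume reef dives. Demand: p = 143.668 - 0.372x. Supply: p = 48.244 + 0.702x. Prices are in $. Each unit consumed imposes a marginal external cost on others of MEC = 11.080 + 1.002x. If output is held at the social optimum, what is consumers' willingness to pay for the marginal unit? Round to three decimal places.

Social marginal benefit = demand − MEC = 132.588 - 1.374x.
Set SMB = MC: 132.588 - 1.374x = 48.244 + 0.702x → x* = 40.6281.
Consumer price on the demand curve at x*: 143.668 − 0.372×40.6281 = 128.5543.

P = $128.554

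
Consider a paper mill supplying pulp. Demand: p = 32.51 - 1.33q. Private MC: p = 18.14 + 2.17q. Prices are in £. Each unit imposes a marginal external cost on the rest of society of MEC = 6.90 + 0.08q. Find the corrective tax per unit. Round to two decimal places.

tax = £7.07 per unit

Social marginal cost = private MC + MEC = 25.04 + 2.25q.
Set SMC = demand: 25.04 + 2.25q = 32.51 - 1.33q → q* = 2.0866.
The Pigouvian tax equals MEC at q*: 6.90 + 0.08×2.0866 = 7.0669.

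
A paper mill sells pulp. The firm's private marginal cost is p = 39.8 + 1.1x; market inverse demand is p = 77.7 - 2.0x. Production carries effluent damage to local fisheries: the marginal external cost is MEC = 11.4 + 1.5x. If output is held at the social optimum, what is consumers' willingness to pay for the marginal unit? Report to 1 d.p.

Social marginal cost = private MC + MEC = 51.2 + 2.6x.
Set SMC = demand: 51.2 + 2.6x = 77.7 - 2.0x → x* = 5.7609.
Consumer price on the demand curve at x*: 77.7 − 2.0×5.7609 = 66.1782.

P = 66.2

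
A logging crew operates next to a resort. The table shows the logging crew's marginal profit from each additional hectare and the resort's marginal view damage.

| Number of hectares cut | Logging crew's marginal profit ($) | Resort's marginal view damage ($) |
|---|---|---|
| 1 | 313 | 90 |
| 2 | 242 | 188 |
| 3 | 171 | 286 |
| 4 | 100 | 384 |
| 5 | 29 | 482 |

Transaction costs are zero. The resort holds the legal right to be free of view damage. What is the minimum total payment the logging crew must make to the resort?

$278

Efficient level: marginal profit ≥ marginal view damage through level 2, so k* = 2.
With the resort holding the right, the logging crew must at least compensate total damage at k*: 90 + 188 = 278.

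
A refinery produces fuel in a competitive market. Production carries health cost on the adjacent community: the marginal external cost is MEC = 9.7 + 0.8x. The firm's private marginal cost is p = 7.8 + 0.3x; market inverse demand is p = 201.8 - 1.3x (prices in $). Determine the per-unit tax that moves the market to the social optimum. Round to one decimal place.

Social marginal cost = private MC + MEC = 17.5 + 1.1x.
Set SMC = demand: 17.5 + 1.1x = 201.8 - 1.3x → x* = 76.7917.
The Pigouvian tax equals MEC at x*: 9.7 + 0.8×76.7917 = 71.1334.

tax = $71.1 per unit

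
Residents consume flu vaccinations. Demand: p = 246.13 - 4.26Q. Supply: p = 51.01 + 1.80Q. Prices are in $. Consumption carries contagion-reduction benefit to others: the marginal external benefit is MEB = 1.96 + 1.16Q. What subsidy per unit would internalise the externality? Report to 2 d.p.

subsidy = $48.62 per unit

Social marginal benefit = demand + MEB = 248.09 - 3.10Q.
Set SMB = MC: 248.09 - 3.10Q = 51.01 + 1.80Q → Q* = 40.2204.
The Pigouvian subsidy equals MEB at Q*: 1.96 + 1.16×40.2204 = 48.6157.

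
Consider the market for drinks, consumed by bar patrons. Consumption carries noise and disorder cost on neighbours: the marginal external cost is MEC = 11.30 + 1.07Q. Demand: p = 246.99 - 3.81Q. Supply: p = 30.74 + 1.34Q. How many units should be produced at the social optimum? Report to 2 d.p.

Q* = 32.95

Social marginal benefit = demand − MEC = 235.69 - 4.88Q.
Set SMB = MC: 235.69 - 4.88Q = 30.74 + 1.34Q → Q* = 32.9502.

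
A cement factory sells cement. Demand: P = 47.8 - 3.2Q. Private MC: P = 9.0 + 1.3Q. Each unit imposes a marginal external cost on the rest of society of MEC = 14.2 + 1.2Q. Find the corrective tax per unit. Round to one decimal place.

Social marginal cost = private MC + MEC = 23.2 + 2.5Q.
Set SMC = demand: 23.2 + 2.5Q = 47.8 - 3.2Q → Q* = 4.3158.
The Pigouvian tax equals MEC at Q*: 14.2 + 1.2×4.3158 = 19.3790.

tax = 19.4 per unit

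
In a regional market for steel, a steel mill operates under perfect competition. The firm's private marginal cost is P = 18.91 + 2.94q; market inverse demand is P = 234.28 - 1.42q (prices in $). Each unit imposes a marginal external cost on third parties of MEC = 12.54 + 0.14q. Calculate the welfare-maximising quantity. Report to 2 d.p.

q* = 45.07

Social marginal cost = private MC + MEC = 31.45 + 3.08q.
Set SMC = demand: 31.45 + 3.08q = 234.28 - 1.42q → q* = 45.0733.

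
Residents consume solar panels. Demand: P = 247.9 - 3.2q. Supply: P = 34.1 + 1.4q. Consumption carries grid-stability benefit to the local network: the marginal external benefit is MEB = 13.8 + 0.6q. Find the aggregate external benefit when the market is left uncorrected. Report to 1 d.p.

1289.5

Market equilibrium (private): 34.1 + 1.4q = 247.9 - 3.2q → q_m = 46.4783.
Total external benefit = ∫₀^{q_m} (13.8 + 0.6q) dq = 13.8×46.4783 + ½×0.6×46.4783² = 1289.4703.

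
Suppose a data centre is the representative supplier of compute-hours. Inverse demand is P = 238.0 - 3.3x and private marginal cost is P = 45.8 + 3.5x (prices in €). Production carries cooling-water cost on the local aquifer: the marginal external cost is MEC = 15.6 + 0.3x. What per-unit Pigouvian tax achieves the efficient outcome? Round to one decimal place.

Social marginal cost = private MC + MEC = 61.4 + 3.8x.
Set SMC = demand: 61.4 + 3.8x = 238.0 - 3.3x → x* = 24.8732.
The Pigouvian tax equals MEC at x*: 15.6 + 0.3×24.8732 = 23.0620.

tax = €23.1 per unit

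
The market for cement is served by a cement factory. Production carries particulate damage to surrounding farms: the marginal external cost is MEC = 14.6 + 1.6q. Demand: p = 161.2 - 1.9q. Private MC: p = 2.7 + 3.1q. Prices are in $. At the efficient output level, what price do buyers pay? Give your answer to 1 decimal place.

Social marginal cost = private MC + MEC = 17.3 + 4.7q.
Set SMC = demand: 17.3 + 4.7q = 161.2 - 1.9q → q* = 21.8030.
Consumer price on the demand curve at q*: 161.2 − 1.9×21.8030 = 119.7743.

P = $119.8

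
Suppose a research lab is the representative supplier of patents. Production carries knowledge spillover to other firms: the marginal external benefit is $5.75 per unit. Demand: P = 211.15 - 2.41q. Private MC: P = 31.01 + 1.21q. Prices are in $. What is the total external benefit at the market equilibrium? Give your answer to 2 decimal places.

$286.13

Market equilibrium (private): 31.01 + 1.21q = 211.15 - 2.41q → q_m = 49.7624.
Total external benefit = MEB × q_m = 5.75 × 49.7624 = 286.1338.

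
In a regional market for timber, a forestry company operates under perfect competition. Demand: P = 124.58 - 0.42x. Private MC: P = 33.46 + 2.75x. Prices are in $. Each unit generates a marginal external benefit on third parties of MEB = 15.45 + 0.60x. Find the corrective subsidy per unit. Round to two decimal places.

subsidy = $40.33 per unit

Social marginal cost = private MC − MEB = 18.01 + 2.15x.
Set SMC = demand: 18.01 + 2.15x = 124.58 - 0.42x → x* = 41.4669.
The Pigouvian subsidy equals MEB at x*: 15.45 + 0.60×41.4669 = 40.3301.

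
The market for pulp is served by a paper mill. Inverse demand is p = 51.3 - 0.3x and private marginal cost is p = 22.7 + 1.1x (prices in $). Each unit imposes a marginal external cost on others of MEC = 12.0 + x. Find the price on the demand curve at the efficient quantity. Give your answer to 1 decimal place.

Social marginal cost = private MC + MEC = 34.7 + 2.1x.
Set SMC = demand: 34.7 + 2.1x = 51.3 - 0.3x → x* = 6.9167.
Consumer price on the demand curve at x*: 51.3 − 0.3×6.9167 = 49.2250.

P = $49.2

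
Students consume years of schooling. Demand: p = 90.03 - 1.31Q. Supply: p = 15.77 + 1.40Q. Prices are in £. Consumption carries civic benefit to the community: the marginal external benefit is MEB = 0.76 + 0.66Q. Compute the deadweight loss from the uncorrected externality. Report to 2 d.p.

Market equilibrium (private): 15.77 + 1.40Q = 90.03 - 1.31Q → Q_m = 27.4022.
Social marginal benefit = demand + MEB = 90.79 - 0.65Q.
Set SMB = MC: 90.79 - 0.65Q = 15.77 + 1.40Q → Q* = 36.5951.
The loss is the area between SMB and MC from Q* to Q_m; with linear curves that's a triangle of height MEB(Q_m).
DWL = ½ × 9.1929 × 18.8455 = 86.6224.

DWL = £86.62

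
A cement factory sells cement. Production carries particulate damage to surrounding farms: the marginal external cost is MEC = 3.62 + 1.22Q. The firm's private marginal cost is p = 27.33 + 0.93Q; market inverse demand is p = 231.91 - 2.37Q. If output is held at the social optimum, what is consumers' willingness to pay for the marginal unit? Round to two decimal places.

Social marginal cost = private MC + MEC = 30.95 + 2.15Q.
Set SMC = demand: 30.95 + 2.15Q = 231.91 - 2.37Q → Q* = 44.4602.
Consumer price on the demand curve at Q*: 231.91 − 2.37×44.4602 = 126.5393.

P = 126.54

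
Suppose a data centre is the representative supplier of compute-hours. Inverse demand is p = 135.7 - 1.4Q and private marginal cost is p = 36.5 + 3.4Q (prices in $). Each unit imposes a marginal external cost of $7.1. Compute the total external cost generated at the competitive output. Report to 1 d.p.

$146.7

Market equilibrium (private): 36.5 + 3.4Q = 135.7 - 1.4Q → Q_m = 20.6667.
Total external cost = MEC × Q_m = 7.1 × 20.6667 = 146.7336.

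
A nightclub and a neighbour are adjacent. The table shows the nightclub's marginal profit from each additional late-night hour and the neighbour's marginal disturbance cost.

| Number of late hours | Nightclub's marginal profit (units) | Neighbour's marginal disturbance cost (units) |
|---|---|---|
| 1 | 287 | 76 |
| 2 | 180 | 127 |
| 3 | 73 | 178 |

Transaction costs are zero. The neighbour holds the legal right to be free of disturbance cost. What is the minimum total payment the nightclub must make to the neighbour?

203

Efficient level: marginal profit ≥ marginal disturbance cost through level 2, so k* = 2.
With the neighbour holding the right, the nightclub must at least compensate total damage at k*: 76 + 127 = 203.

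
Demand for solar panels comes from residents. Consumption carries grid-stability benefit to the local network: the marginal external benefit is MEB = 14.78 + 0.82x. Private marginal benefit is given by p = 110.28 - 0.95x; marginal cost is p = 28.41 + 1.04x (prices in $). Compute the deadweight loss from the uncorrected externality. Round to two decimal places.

Market equilibrium (private): 28.41 + 1.04x = 110.28 - 0.95x → x_m = 41.1407.
Social marginal benefit = demand + MEB = 125.06 - 0.13x.
Set SMB = MC: 125.06 - 0.13x = 28.41 + 1.04x → x* = 82.6068.
The loss is the area between SMB and MC from x* to x_m; with linear curves that's a triangle of height MEB(x_m).
DWL = ½ × 41.4661 × 48.5154 = 1005.8722.

DWL = $1005.87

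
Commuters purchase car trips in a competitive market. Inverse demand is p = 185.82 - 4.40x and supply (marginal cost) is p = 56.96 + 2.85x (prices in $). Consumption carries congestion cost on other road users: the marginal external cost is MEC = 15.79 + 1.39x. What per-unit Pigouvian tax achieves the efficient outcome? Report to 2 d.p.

tax = $33.98 per unit

Social marginal benefit = demand − MEC = 170.03 - 5.79x.
Set SMB = MC: 170.03 - 5.79x = 56.96 + 2.85x → x* = 13.0868.
The Pigouvian tax equals MEC at x*: 15.79 + 1.39×13.0868 = 33.9807.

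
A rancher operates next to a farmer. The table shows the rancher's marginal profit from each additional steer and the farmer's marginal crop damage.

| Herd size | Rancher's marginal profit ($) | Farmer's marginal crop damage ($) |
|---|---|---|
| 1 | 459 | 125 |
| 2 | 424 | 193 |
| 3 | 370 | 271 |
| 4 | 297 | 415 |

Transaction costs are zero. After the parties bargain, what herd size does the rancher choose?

3

Bargaining reaches the level where marginal profit last exceeds marginal crop damage.
That holds through level 3 (370 ≥ 271) but not at 4 (297 < 415).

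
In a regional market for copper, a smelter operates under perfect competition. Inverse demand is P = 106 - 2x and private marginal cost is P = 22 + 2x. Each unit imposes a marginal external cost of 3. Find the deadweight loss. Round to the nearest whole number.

DWL = 1

Market equilibrium (private): 22 + 2x = 106 - 2x → x_m = 21.0000.
Social marginal cost = private MC + MEC = 25 + 2x.
Set SMC = demand: 25 + 2x = 106 - 2x → x* = 20.2500.
The welfare-loss triangle has base |x_m − x*| and height MEC(x_m) (the vertical gap between SMC and demand is zero at x* and MEC at x_m).
DWL = ½ × 0.7500 × 3.0000 = 1.1250.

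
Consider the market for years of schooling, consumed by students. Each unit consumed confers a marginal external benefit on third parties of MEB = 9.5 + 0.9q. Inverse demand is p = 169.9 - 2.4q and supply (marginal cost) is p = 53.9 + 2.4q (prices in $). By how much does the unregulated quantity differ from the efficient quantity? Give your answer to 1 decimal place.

8.0 units

Market equilibrium (private): 53.9 + 2.4q = 169.9 - 2.4q → q_m = 24.1667.
Social marginal benefit = demand + MEB = 179.4 - 1.5q.
Set SMB = MC: 179.4 - 1.5q = 53.9 + 2.4q → q* = 32.1795.
Gap = |24.1667 − 32.1795| = 8.0128.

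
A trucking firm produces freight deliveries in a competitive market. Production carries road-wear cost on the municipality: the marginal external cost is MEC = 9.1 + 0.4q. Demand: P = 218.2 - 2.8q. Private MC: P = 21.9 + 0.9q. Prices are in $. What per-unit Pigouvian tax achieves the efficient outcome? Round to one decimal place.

Social marginal cost = private MC + MEC = 31.0 + 1.3q.
Set SMC = demand: 31.0 + 1.3q = 218.2 - 2.8q → q* = 45.6585.
The Pigouvian tax equals MEC at q*: 9.1 + 0.4×45.6585 = 27.3634.

tax = $27.4 per unit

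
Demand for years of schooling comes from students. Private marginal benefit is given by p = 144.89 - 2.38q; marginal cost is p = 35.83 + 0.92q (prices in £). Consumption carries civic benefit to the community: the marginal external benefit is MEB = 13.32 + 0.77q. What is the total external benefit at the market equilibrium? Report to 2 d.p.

Market equilibrium (private): 35.83 + 0.92q = 144.89 - 2.38q → q_m = 33.0485.
Total external benefit = ∫₀^{q_m} (13.32 + 0.77q) dq = 13.32×33.0485 + ½×0.77×33.0485² = 860.7043.

£860.70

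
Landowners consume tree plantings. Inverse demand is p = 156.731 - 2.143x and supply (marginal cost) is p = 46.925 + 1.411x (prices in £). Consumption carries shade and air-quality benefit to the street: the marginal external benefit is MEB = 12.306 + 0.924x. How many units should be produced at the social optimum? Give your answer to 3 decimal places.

Social marginal benefit = demand + MEB = 169.037 - 1.219x.
Set SMB = MC: 169.037 - 1.219x = 46.925 + 1.411x → x* = 46.4304.

x* = 46.430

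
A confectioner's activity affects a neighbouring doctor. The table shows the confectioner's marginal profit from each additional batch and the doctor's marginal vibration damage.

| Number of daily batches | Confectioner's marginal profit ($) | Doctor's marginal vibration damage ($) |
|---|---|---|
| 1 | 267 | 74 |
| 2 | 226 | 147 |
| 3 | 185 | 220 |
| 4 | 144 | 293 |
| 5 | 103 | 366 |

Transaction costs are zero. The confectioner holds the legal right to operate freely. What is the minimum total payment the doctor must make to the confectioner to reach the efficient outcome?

Left alone the confectioner would choose level 5 (marginal profit stays positive).
Efficient level: k* = 2 (marginal profit ≥ marginal vibration damage through 2).
The doctor must at least cover the confectioner's forgone profit from cutting 5→2: 185 + 144 + 103 = 432.

$432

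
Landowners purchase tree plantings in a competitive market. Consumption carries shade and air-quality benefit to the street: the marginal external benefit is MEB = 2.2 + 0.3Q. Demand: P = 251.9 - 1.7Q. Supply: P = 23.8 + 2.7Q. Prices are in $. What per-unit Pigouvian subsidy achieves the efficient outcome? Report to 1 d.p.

Social marginal benefit = demand + MEB = 254.1 - 1.4Q.
Set SMB = MC: 254.1 - 1.4Q = 23.8 + 2.7Q → Q* = 56.1707.
The Pigouvian subsidy equals MEB at Q*: 2.2 + 0.3×56.1707 = 19.0512.

subsidy = $19.1 per unit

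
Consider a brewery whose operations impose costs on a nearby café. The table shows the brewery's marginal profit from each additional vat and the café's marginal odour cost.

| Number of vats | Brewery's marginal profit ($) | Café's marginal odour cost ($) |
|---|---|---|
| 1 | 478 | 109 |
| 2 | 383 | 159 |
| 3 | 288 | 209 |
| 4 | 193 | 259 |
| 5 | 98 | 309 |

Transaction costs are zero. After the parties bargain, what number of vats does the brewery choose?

3

Bargaining reaches the level where marginal profit last exceeds marginal odour cost.
That holds through level 3 (288 ≥ 209) but not at 4 (193 < 259).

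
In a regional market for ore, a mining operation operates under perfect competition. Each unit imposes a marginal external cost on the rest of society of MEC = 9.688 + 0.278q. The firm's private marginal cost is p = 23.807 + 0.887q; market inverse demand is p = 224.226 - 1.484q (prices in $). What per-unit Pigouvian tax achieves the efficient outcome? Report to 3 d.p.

tax = $29.704 per unit

Social marginal cost = private MC + MEC = 33.495 + 1.165q.
Set SMC = demand: 33.495 + 1.165q = 224.226 - 1.484q → q* = 72.0011.
The Pigouvian tax equals MEC at q*: 9.688 + 0.278×72.0011 = 29.7043.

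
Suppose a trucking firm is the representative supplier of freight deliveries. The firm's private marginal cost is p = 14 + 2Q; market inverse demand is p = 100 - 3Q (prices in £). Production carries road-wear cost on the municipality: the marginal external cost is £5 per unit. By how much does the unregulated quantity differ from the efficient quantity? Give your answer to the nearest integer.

1 units

Market equilibrium (private): 14 + 2Q = 100 - 3Q → Q_m = 17.2000.
Social marginal cost = private MC + MEC = 19 + 2Q.
Set SMC = demand: 19 + 2Q = 100 - 3Q → Q* = 16.2000.
Gap = |17.2000 − 16.2000| = 1.0000.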